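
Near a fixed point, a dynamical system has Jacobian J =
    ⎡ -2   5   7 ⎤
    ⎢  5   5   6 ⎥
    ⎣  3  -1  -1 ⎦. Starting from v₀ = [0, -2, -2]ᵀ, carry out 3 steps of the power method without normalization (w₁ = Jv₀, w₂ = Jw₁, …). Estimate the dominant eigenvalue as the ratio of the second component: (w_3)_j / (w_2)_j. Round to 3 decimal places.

w1 = Jv₀ = ((-2)·0 + 5·(-2) + 7·(-2); 5·0 + 5·(-2) + 6·(-2); 3·0 + (-1)·(-2) + (-1)·(-2)) = (-24, -22, 4)
w2 = Jw1 = ((-2)·(-24) + 5·(-22) + 7·4; 5·(-24) + 5·(-22) + 6·4; 3·(-24) + (-1)·(-22) + (-1)·4) = (-34, -206, -54)
w3 = Jw2 = (-1340, -1524, 158)
Ratio at component: -1524 / -206 = 7.398

λ ≈ 7.398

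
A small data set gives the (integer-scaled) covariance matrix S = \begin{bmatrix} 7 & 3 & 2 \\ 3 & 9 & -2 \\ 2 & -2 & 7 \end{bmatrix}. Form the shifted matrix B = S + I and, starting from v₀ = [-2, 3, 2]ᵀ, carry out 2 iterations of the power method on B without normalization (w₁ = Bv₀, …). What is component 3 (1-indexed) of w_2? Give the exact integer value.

2

B = S + I has rows (8, 3, 2); (3, 10, -2); (2, -2, 8)
w1 = Bv₀ = (-3, 20, 6)
w2 = Bw1 = (48, 179, 2)
Requested component of w2: 2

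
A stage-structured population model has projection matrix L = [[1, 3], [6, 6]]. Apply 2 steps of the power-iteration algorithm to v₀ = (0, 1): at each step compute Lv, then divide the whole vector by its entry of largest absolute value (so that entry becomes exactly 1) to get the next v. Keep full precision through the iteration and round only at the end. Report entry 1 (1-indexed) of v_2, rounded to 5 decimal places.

0.38889

Lv0 = (3.000000, 6.000000); divide by 6.000000 → v1 = (0.500000, 1.000000)
Lv1 = (3.500000, 9.000000); divide by 9.000000 → v2 = (0.388889, 1.000000)
Requested entry of v2: 21/54 = 0.38889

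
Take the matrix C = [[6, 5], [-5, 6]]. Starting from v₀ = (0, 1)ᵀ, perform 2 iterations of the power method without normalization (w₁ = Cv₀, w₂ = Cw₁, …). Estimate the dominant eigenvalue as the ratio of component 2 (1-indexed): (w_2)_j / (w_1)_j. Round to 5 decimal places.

w1 = Cv₀ = (6·0 + 5·1; (-5)·0 + 6·1) = (5, 6)
w2 = Cw1 = (6·5 + 5·6; (-5)·5 + 6·6) = (60, 11)
Ratio at component: 11 / 6 = 1.83333

λ ≈ 1.83333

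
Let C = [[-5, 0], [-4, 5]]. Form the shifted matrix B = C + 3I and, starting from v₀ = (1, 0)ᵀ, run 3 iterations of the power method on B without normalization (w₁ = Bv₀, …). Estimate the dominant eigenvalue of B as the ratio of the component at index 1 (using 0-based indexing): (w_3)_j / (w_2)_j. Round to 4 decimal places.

B = C + 3I has rows (-2, 0); (-4, 8)
w1 = Bv₀ = (-2, -4)
w2 = Bw1 = (4, -24)
w3 = Bw2 = (-8, -208)
Ratio: -208/-24 = 8.6667

μ ≈ 8.6667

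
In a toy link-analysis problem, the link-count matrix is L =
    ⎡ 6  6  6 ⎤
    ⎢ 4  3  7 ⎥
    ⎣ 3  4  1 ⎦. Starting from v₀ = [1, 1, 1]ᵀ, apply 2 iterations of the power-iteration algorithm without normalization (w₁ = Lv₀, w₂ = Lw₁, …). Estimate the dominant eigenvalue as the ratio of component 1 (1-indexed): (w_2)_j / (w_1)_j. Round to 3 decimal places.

w1 = Lv₀ = (18, 14, 8)
w2 = Lw1 = (240, 170, 118)
Ratio at component: 240 / 18 = 13.333

13.333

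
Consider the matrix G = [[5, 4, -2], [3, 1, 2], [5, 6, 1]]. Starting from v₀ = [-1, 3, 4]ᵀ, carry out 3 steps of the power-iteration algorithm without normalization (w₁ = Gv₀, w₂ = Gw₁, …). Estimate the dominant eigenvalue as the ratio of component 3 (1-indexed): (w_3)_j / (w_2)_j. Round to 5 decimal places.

w1 = Gv₀ = (5·(-1) + 4·3 + (-2)·4; 3·(-1) + 1·3 + 2·4; 5·(-1) + 6·3 + 1·4) = (-1, 8, 17)
w2 = Gw1 = (5·(-1) + 4·8 + (-2)·17; 3·(-1) + 1·8 + 2·17; 5·(-1) + 6·8 + 1·17) = (-7, 39, 60)
w3 = Gw2 = (1, 138, 259)
Ratio at component: 259 / 60 = 4.31667

λ ≈ 4.31667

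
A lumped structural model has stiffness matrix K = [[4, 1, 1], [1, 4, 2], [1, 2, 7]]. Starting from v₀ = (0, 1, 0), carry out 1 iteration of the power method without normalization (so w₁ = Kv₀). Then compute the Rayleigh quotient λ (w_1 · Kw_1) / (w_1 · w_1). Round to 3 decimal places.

w1 = Kv₀ = (1, 4, 2)
Kw1 = (10, 21, 23)
w1·Kw1 = 1·10 + 4·21 + 2·23 = 140; w1·w1 = 1·1 + 4·4 + 2·2 = 21
λ ≈ 140/21 = 6.667

λ ≈ 6.667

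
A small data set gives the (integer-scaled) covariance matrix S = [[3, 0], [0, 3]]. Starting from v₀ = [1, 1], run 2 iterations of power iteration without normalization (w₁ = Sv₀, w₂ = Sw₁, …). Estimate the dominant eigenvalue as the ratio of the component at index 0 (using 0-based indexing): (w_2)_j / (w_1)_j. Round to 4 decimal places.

3.0000

w1 = Sv₀ = (3, 3)
w2 = Sw1 = (9, 9)
Ratio at component: 9 / 3 = 3.0000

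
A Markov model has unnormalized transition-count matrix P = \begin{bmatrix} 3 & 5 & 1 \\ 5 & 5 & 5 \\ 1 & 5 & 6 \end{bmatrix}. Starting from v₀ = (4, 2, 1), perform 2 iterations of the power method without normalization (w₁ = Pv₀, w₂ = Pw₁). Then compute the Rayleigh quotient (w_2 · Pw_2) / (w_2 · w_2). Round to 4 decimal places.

12.4304

w1 = Pv₀ = (3·4 + 5·2 + 1·1; 5·4 + 5·2 + 5·1; 1·4 + 5·2 + 6·1) = (23, 35, 20)
w2 = Pw1 = (3·23 + 5·35 + 1·20; 5·23 + 5·35 + 5·20; 1·23 + 5·35 + 6·20) = (264, 390, 318)
Pw2 = (3060, 4860, 4122)
w2·Pw2 = 264·3060 + 390·4860 + 318·4122 = 4014036; w2·w2 = 264·264 + 390·390 + 318·318 = 322920
λ ≈ 4014036/322920 = 12.4304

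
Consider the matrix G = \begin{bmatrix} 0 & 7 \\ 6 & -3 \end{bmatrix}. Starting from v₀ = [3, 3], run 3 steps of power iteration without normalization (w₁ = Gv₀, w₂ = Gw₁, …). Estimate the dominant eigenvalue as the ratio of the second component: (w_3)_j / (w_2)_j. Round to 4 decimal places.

w1 = Gv₀ = (0·3 + 7·3; 6·3 + (-3)·3) = (21, 9)
w2 = Gw1 = (0·21 + 7·9; 6·21 + (-3)·9) = (63, 99)
w3 = Gw2 = (693, 81)
Ratio at component: 81 / 99 = 0.8182

λ ≈ 0.8182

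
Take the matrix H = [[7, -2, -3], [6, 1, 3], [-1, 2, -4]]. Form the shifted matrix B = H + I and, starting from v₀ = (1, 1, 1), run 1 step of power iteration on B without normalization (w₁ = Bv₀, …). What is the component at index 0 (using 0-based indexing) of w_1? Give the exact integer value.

B = H + I has rows (8, -2, -3); (6, 2, 3); (-1, 2, -3)
w1 = Bv₀ = (8·1 + (-2)·1 + (-3)·1; 6·1 + 2·1 + 3·1; (-1)·1 + 2·1 + (-3)·1) = (3, 11, -2)
Requested component of w1: 3

3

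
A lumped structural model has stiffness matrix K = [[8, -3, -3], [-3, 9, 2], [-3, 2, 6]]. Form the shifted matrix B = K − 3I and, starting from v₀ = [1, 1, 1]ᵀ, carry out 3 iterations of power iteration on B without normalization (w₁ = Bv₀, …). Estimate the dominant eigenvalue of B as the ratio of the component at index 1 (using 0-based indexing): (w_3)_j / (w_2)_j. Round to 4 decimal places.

9.1351

B = K − 3I has rows (5, -3, -3); (-3, 6, 2); (-3, 2, 3)
w1 = Bv₀ = (5·1 + (-3)·1 + (-3)·1; (-3)·1 + 6·1 + 2·1; (-3)·1 + 2·1 + 3·1) = (-1, 5, 2)
w2 = Bw1 = (5·(-1) + (-3)·5 + (-3)·2; (-3)·(-1) + 6·5 + 2·2; (-3)·(-1) + 2·5 + 3·2) = (-26, 37, 19)
w3 = Bw2 = (-298, 338, 209)
Ratio: 338/37 = 9.1351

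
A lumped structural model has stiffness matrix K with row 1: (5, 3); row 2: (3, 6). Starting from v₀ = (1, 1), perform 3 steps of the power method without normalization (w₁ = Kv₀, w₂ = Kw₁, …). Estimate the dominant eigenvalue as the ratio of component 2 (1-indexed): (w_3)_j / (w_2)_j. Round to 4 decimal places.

8.5769

w1 = Kv₀ = (8, 9)
w2 = Kw1 = (67, 78)
w3 = Kw2 = (569, 669)
Ratio at component: 669 / 78 = 8.5769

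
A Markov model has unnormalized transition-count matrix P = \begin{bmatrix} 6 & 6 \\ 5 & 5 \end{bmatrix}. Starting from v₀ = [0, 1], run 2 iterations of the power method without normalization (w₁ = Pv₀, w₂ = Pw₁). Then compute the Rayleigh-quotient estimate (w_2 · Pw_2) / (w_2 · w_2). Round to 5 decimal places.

λ ≈ 11.00000

w1 = Pv₀ = (6, 5)
w2 = Pw1 = (66, 55)
Pw2 = (726, 605)
w2·Pw2 = 66·726 + 55·605 = 81191; w2·w2 = 66·66 + 55·55 = 7381
λ ≈ 81191/7381 = 11.00000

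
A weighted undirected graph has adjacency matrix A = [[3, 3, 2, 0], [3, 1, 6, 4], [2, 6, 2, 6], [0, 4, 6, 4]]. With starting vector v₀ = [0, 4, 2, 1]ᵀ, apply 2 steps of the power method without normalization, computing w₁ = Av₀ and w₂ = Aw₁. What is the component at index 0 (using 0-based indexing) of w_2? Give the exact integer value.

176

w1 = Av₀ = (3·0 + 3·4 + 2·2 + 0·1; 3·0 + 1·4 + 6·2 + 4·1; 2·0 + 6·4 + 2·2 + 6·1; 0·0 + 4·4 + 6·2 + 4·1) = (16, 20, 34, 32)
w2 = Aw1 = (3·16 + 3·20 + 2·34 + 0·32; 3·16 + 1·20 + 6·34 + 4·32; 2·16 + 6·20 + 2·34 + 6·32; 0·16 + 4·20 + 6·34 + 4·32) = (176, 400, 412, 412)
The requested component of w2 is 176.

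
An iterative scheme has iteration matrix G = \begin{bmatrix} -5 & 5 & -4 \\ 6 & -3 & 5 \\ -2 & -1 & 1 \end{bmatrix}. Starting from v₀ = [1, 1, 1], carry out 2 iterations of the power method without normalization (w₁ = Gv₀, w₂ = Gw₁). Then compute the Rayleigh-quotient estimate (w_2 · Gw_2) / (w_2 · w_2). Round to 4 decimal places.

-9.4234

w1 = Gv₀ = ((-5)·1 + 5·1 + (-4)·1; 6·1 + (-3)·1 + 5·1; (-2)·1 + (-1)·1 + 1·1) = (-4, 8, -2)
w2 = Gw1 = ((-5)·(-4) + 5·8 + (-4)·(-2); 6·(-4) + (-3)·8 + 5·(-2); (-2)·(-4) + (-1)·8 + 1·(-2)) = (68, -58, -2)
Gw2 = (-622, 572, -80)
w2·Gw2 = 68·(-622) + (-58)·572 + (-2)·(-80) = -75312; w2·w2 = 68·68 + (-58)·(-58) + (-2)·(-2) = 7992
λ ≈ -75312/7992 = -9.4234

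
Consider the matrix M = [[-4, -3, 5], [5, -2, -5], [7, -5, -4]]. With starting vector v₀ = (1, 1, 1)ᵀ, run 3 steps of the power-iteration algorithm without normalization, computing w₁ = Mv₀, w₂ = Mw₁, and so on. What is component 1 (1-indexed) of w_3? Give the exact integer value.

w1 = Mv₀ = ((-4)·1 + (-3)·1 + 5·1; 5·1 + (-2)·1 + (-5)·1; 7·1 + (-5)·1 + (-4)·1) = (-2, -2, -2)
w2 = Mw1 = ((-4)·(-2) + (-3)·(-2) + 5·(-2); 5·(-2) + (-2)·(-2) + (-5)·(-2); 7·(-2) + (-5)·(-2) + (-4)·(-2)) = (4, 4, 4)
w3 = Mw2 = (-8, -8, -8)
The requested component of w3 is -8.

-8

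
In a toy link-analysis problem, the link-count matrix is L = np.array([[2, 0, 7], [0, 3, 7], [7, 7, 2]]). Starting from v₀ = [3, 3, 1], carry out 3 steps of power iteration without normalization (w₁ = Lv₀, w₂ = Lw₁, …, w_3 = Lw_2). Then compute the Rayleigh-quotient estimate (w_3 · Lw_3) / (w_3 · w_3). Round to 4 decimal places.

λ ≈ 11.7270

w1 = Lv₀ = (13, 16, 44)
w2 = Lw1 = (334, 356, 291)
w3 = Lw2 = (2705, 3105, 5412)
Lw3 = (43294, 47199, 51494)
w3·Lw3 = 2705·43294 + 3105·47199 + 5412·51494 = 542348693; w3·w3 = 2705·2705 + 3105·3105 + 5412·5412 = 46247794
λ ≈ 542348693/46247794 = 11.7270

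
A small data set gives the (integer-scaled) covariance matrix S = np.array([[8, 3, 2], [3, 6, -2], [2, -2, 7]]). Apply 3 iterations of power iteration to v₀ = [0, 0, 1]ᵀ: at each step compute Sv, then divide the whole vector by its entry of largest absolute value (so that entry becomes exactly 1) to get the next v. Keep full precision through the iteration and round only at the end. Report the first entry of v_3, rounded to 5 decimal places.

Sv0 = (2.000000, -2.000000, 7.000000); divide by 7.000000 → v1 = (0.285714, -0.285714, 1.000000)
Sv1 = (3.428571, -2.857143, 8.142857); divide by 8.142857 → v2 = (0.421053, -0.350877, 1.000000)
Sv2 = (4.315789, -2.842105, 8.543860); divide by 8.543860 → v3 = (0.505133, -0.332649, 1.000000)
Requested entry of v3: 246/487 = 0.50513

0.50513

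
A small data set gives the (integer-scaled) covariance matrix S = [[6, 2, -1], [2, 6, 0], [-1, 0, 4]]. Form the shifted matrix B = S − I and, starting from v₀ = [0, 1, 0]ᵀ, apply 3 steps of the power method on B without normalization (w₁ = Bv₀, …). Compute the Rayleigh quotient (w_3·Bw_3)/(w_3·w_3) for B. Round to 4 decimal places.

7.0722

B = S − I has rows (5, 2, -1); (2, 5, 0); (-1, 0, 3)
w1 = Bv₀ = (2, 5, 0)
w2 = Bw1 = (20, 29, -2)
w3 = Bw2 = (160, 185, -26)
Bw3 = (1196, 1245, -238)
w3·Bw3 = 427873; w3·w3 = 60501; μ ≈ 427873/60501 = 7.0722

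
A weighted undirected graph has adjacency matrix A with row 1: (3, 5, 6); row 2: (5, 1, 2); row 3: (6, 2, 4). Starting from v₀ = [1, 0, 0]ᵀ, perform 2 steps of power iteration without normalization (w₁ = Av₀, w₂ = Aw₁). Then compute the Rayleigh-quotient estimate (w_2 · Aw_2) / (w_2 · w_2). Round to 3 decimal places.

w1 = Av₀ = (3, 5, 6)
w2 = Aw1 = (70, 32, 52)
Aw2 = (682, 486, 692)
w2·Aw2 = 70·682 + 32·486 + 52·692 = 99276; w2·w2 = 70·70 + 32·32 + 52·52 = 8628
λ ≈ 99276/8628 = 11.506

λ ≈ 11.506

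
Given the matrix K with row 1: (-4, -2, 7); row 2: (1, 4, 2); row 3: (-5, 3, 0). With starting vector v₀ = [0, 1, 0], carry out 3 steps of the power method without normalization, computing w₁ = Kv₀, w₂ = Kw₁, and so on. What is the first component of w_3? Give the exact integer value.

w1 = Kv₀ = ((-4)·0 + (-2)·1 + 7·0; 1·0 + 4·1 + 2·0; (-5)·0 + 3·1 + 0·0) = (-2, 4, 3)
w2 = Kw1 = ((-4)·(-2) + (-2)·4 + 7·3; 1·(-2) + 4·4 + 2·3; (-5)·(-2) + 3·4 + 0·3) = (21, 20, 22)
w3 = Kw2 = (30, 145, -45)
The requested component of w3 is 30.

30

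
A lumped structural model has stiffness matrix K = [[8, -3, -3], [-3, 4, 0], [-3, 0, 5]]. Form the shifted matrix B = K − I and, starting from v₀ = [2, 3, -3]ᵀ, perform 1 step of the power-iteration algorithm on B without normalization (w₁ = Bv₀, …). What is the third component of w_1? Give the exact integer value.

B = K − I has rows (7, -3, -3); (-3, 3, 0); (-3, 0, 4)
w1 = Bv₀ = (14, 3, -18)
Requested component of w1: -18

-18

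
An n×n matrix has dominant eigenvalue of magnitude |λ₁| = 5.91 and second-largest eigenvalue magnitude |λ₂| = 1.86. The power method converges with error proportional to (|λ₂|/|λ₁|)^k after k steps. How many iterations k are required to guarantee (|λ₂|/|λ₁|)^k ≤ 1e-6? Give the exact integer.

|λ₂/λ₁| = 1.86/5.91 = 0.31472
Need k ≥ ln(1e-6) / ln(0.31472) = -13.8155 / -1.1561 ≈ 11.950
Smallest integer k satisfying the bound: 12

12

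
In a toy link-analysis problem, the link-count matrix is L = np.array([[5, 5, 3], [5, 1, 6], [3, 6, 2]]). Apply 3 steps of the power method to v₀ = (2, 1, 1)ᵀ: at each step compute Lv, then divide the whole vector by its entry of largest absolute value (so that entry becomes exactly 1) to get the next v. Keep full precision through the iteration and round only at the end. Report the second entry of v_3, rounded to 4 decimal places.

Lv0 = (18.00000, 17.00000, 14.00000); divide by 18.00000 → v1 = (1.00000, 0.94444, 0.77778)
Lv1 = (12.05556, 10.61111, 10.22222); divide by 12.05556 → v2 = (1.00000, 0.88018, 0.84793)
Lv2 = (11.94470, 10.96774, 9.97696); divide by 11.94470 → v3 = (1.00000, 0.91821, 0.83526)
Requested entry of v3: 2380/2592 = 0.9182

0.9182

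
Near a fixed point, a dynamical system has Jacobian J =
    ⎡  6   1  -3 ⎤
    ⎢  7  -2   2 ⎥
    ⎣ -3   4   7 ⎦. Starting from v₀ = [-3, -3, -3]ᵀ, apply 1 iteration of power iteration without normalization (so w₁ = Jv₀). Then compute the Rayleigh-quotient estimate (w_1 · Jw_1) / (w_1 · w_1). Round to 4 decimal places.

w1 = Jv₀ = (-12, -21, -24)
Jw1 = (-21, -90, -216)
w1·Jw1 = (-12)·(-21) + (-21)·(-90) + (-24)·(-216) = 7326; w1·w1 = (-12)·(-12) + (-21)·(-21) + (-24)·(-24) = 1161
λ ≈ 7326/1161 = 6.3101

λ ≈ 6.3101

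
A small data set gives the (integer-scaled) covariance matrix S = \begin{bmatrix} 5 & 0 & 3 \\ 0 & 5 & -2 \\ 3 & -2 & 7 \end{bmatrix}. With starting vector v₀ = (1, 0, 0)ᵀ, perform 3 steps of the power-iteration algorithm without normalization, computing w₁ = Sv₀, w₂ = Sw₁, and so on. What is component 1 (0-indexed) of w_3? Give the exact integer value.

w1 = Sv₀ = (5·1 + 0·0 + 3·0; 0·1 + 5·0 + (-2)·0; 3·1 + (-2)·0 + 7·0) = (5, 0, 3)
w2 = Sw1 = (5·5 + 0·0 + 3·3; 0·5 + 5·0 + (-2)·3; 3·5 + (-2)·0 + 7·3) = (34, -6, 36)
w3 = Sw2 = (278, -102, 366)
The requested component of w3 is -102.

-102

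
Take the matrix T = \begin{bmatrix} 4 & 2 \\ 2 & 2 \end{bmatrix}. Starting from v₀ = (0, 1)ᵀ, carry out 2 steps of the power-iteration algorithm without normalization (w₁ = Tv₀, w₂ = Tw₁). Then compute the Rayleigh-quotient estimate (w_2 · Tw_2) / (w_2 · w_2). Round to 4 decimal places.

λ ≈ 5.2308

w1 = Tv₀ = (2, 2)
w2 = Tw1 = (12, 8)
Tw2 = (64, 40)
w2·Tw2 = 12·64 + 8·40 = 1088; w2·w2 = 12·12 + 8·8 = 208
λ ≈ 1088/208 = 5.2308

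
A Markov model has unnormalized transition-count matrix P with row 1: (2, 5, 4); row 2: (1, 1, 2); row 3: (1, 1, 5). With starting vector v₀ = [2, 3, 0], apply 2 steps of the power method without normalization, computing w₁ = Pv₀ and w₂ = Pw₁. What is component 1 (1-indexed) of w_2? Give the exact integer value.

83

w1 = Pv₀ = (19, 5, 5)
w2 = Pw1 = (83, 34, 49)
The requested component of w2 is 83.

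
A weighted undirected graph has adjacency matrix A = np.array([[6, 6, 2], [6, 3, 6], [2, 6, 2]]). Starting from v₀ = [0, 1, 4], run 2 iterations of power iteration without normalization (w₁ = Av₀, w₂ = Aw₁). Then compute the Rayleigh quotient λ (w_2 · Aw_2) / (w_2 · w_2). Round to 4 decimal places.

λ ≈ 13.2206

w1 = Av₀ = (14, 27, 14)
w2 = Aw1 = (274, 249, 218)
Aw2 = (3574, 3699, 2478)
w2·Aw2 = 274·3574 + 249·3699 + 218·2478 = 2440531; w2·w2 = 274·274 + 249·249 + 218·218 = 184601
λ ≈ 2440531/184601 = 13.2206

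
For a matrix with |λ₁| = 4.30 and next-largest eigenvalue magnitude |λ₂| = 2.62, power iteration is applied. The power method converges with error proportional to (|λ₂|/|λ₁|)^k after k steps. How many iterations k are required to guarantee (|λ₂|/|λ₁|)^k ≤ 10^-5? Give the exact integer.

24

|λ₂/λ₁| = 2.62/4.30 = 0.60930
Need k ≥ ln(10^-5) / ln(0.60930) = -11.5129 / -0.4954 ≈ 23.238
Smallest integer k satisfying the bound: 24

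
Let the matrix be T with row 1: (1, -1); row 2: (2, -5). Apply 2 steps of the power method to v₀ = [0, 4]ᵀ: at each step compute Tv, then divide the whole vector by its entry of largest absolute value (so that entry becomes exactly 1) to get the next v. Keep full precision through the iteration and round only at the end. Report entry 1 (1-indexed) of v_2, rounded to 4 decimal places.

Tv0 = (-4.00000, -20.00000); divide by -20.00000 → v1 = (0.20000, 1.00000)
Tv1 = (-0.80000, -4.60000); divide by -4.60000 → v2 = (0.17391, 1.00000)
Requested entry of v2: 16/92 = 0.1739

0.1739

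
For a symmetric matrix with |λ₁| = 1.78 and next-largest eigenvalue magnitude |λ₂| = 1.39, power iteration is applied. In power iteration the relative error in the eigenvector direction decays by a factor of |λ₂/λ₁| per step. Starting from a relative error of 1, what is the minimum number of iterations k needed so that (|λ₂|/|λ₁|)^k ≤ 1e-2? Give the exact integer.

19

|λ₂/λ₁| = 1.39/1.78 = 0.78090
Need k ≥ ln(1e-2) / ln(0.78090) = -4.6052 / -0.2473 ≈ 18.621
Smallest integer k satisfying the bound: 19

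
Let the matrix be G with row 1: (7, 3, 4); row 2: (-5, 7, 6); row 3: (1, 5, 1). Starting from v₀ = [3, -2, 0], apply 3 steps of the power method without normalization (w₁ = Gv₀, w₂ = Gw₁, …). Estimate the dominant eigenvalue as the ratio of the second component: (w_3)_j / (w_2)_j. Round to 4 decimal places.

w1 = Gv₀ = (7·3 + 3·(-2) + 4·0; (-5)·3 + 7·(-2) + 6·0; 1·3 + 5·(-2) + 1·0) = (15, -29, -7)
w2 = Gw1 = (7·15 + 3·(-29) + 4·(-7); (-5)·15 + 7·(-29) + 6·(-7); 1·15 + 5·(-29) + 1·(-7)) = (-10, -320, -137)
w3 = Gw2 = (-1578, -3012, -1747)
Ratio at component: -3012 / -320 = 9.4125

λ ≈ 9.4125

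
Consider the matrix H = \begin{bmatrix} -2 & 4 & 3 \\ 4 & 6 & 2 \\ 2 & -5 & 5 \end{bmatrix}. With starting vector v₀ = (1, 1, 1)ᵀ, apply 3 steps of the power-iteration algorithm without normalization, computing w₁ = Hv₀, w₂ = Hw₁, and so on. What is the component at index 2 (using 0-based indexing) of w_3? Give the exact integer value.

-592

w1 = Hv₀ = (5, 12, 2)
w2 = Hw1 = (44, 96, -40)
w3 = Hw2 = (176, 672, -592)
The requested component of w3 is -592.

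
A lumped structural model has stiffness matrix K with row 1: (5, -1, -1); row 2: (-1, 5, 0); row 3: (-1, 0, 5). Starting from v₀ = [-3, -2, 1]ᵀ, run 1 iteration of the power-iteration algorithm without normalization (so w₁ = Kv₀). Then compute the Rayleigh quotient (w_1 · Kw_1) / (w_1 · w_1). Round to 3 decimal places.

w1 = Kv₀ = (5·(-3) + (-1)·(-2) + (-1)·1; (-1)·(-3) + 5·(-2) + 0·1; (-1)·(-3) + 0·(-2) + 5·1) = (-14, -7, 8)
Kw1 = (-71, -21, 54)
w1·Kw1 = (-14)·(-71) + (-7)·(-21) + 8·54 = 1573; w1·w1 = (-14)·(-14) + (-7)·(-7) + 8·8 = 309
λ ≈ 1573/309 = 5.091

λ ≈ 5.091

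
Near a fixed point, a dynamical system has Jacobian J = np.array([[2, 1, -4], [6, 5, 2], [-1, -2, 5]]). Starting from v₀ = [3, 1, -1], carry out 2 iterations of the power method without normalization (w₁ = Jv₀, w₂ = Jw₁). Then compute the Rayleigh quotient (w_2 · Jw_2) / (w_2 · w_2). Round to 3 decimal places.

w1 = Jv₀ = (11, 21, -10)
w2 = Jw1 = (83, 151, -103)
Jw2 = (729, 1047, -900)
w2·Jw2 = 83·729 + 151·1047 + (-103)·(-900) = 311304; w2·w2 = 83·83 + 151·151 + (-103)·(-103) = 40299
λ ≈ 311304/40299 = 7.725

λ ≈ 7.725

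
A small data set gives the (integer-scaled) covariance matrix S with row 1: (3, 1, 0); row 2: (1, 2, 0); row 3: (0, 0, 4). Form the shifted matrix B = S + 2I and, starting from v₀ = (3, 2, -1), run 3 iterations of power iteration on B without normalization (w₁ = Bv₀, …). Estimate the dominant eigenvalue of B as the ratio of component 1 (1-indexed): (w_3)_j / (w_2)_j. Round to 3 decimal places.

B = S + 2I has rows (5, 1, 0); (1, 4, 0); (0, 0, 6)
w1 = Bv₀ = (17, 11, -6)
w2 = Bw1 = (96, 61, -36)
w3 = Bw2 = (541, 340, -216)
Ratio: 541/96 = 5.635

5.635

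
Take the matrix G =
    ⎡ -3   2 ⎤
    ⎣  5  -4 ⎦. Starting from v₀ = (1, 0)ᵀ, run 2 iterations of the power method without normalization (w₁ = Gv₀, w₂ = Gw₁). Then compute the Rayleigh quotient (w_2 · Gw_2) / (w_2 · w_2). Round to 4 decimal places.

λ ≈ -6.7074

w1 = Gv₀ = (-3, 5)
w2 = Gw1 = (19, -35)
Gw2 = (-127, 235)
w2·Gw2 = 19·(-127) + (-35)·235 = -10638; w2·w2 = 19·19 + (-35)·(-35) = 1586
λ ≈ -10638/1586 = -6.7074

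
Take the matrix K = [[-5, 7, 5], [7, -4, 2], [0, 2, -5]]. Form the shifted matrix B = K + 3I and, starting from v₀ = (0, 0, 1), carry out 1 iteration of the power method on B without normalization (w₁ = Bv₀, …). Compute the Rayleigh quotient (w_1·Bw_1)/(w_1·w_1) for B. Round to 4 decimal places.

B = K + 3I has rows (-2, 7, 5); (7, -1, 2); (0, 2, -2)
w1 = Bv₀ = (5, 2, -2)
Bw1 = (-6, 29, 8)
w1·Bw1 = 12; w1·w1 = 33; μ ≈ 12/33 = 0.3636

0.3636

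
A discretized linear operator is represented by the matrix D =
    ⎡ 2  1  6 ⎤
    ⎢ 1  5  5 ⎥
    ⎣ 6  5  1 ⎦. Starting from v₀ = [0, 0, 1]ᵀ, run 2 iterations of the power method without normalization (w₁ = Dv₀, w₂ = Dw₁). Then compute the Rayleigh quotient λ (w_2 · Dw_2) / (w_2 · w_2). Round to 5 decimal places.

λ ≈ 9.25560

w1 = Dv₀ = (6, 5, 1)
w2 = Dw1 = (23, 36, 62)
Dw2 = (454, 513, 380)
w2·Dw2 = 23·454 + 36·513 + 62·380 = 52470; w2·w2 = 23·23 + 36·36 + 62·62 = 5669
λ ≈ 52470/5669 = 9.25560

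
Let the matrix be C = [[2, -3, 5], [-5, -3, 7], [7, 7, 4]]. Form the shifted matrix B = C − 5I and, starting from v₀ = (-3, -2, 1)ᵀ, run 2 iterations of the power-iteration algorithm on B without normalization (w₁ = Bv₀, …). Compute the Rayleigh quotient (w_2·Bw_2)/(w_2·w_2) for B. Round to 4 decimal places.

-15.7237

B = C − 5I has rows (-3, -3, 5); (-5, -8, 7); (7, 7, -1)
w1 = Bv₀ = (20, 38, -36)
w2 = Bw1 = (-354, -656, 442)
Bw2 = (5240, 10112, -7512)
w2·Bw2 = -11808736; w2·w2 = 751016; μ ≈ -11808736/751016 = -15.7237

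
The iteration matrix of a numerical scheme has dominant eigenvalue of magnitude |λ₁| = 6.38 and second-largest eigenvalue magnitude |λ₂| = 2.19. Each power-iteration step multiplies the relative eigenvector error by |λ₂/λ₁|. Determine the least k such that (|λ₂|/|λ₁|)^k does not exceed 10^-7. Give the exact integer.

16

|λ₂/λ₁| = 2.19/6.38 = 0.34326
Need k ≥ ln(10^-7) / ln(0.34326) = -16.1181 / -1.0693 ≈ 15.074
Smallest integer k satisfying the bound: 16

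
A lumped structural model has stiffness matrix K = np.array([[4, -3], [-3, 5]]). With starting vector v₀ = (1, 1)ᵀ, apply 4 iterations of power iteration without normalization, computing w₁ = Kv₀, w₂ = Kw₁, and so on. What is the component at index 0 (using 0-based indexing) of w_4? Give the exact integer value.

w1 = Kv₀ = (1, 2)
w2 = Kw1 = (-2, 7)
w3 = Kw2 = (-29, 41)
w4 = Kw3 = (-239, 292)
The requested component of w4 is -239.

-239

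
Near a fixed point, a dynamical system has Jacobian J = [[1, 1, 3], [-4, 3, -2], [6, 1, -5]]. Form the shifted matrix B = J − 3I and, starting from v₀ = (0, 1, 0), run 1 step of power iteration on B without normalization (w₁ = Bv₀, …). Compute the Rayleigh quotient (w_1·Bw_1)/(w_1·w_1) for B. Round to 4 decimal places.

-0.5000

B = J − 3I has rows (-2, 1, 3); (-4, 0, -2); (6, 1, -8)
w1 = Bv₀ = ((-2)·0 + 1·1 + 3·0; (-4)·0 + 0·1 + (-2)·0; 6·0 + 1·1 + (-8)·0) = (1, 0, 1)
Bw1 = (1, -6, -2)
w1·Bw1 = -1; w1·w1 = 2; μ ≈ -1/2 = -0.5000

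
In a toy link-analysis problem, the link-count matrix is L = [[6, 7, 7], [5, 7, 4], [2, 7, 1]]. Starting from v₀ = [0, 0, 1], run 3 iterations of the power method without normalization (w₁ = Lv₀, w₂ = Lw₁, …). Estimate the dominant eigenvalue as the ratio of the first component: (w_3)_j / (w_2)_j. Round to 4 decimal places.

16.0000

w1 = Lv₀ = (6·0 + 7·0 + 7·1; 5·0 + 7·0 + 4·1; 2·0 + 7·0 + 1·1) = (7, 4, 1)
w2 = Lw1 = (6·7 + 7·4 + 7·1; 5·7 + 7·4 + 4·1; 2·7 + 7·4 + 1·1) = (77, 67, 43)
w3 = Lw2 = (1232, 1026, 666)
Ratio at component: 1232 / 77 = 16.0000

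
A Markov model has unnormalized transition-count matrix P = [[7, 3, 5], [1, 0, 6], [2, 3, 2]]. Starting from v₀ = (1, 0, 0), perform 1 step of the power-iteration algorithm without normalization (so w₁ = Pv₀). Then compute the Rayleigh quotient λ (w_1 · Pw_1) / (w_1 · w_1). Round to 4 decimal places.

λ ≈ 9.1667

w1 = Pv₀ = (7, 1, 2)
Pw1 = (62, 19, 21)
w1·Pw1 = 7·62 + 1·19 + 2·21 = 495; w1·w1 = 7·7 + 1·1 + 2·2 = 54
λ ≈ 495/54 = 9.1667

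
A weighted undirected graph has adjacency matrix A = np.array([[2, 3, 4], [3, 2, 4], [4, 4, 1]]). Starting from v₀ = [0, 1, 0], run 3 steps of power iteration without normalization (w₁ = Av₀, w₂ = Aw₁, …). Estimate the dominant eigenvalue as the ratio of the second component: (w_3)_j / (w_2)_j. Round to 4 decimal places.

λ ≈ 8.2069

w1 = Av₀ = (2·0 + 3·1 + 4·0; 3·0 + 2·1 + 4·0; 4·0 + 4·1 + 1·0) = (3, 2, 4)
w2 = Aw1 = (2·3 + 3·2 + 4·4; 3·3 + 2·2 + 4·4; 4·3 + 4·2 + 1·4) = (28, 29, 24)
w3 = Aw2 = (239, 238, 252)
Ratio at component: 238 / 29 = 8.2069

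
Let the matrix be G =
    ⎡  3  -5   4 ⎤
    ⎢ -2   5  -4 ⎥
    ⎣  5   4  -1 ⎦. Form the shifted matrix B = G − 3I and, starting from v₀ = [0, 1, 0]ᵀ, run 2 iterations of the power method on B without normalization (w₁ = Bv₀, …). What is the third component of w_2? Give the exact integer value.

-33

B = G − 3I has rows (0, -5, 4); (-2, 2, -4); (5, 4, -4)
w1 = Bv₀ = (0·0 + (-5)·1 + 4·0; (-2)·0 + 2·1 + (-4)·0; 5·0 + 4·1 + (-4)·0) = (-5, 2, 4)
w2 = Bw1 = (0·(-5) + (-5)·2 + 4·4; (-2)·(-5) + 2·2 + (-4)·4; 5·(-5) + 4·2 + (-4)·4) = (6, -2, -33)
Requested component of w2: -33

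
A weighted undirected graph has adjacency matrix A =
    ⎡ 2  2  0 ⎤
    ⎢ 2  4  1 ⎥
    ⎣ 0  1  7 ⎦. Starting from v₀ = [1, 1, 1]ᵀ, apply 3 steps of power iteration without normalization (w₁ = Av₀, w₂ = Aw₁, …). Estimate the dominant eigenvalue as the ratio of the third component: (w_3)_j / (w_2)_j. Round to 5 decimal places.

w1 = Av₀ = (4, 7, 8)
w2 = Aw1 = (22, 44, 63)
w3 = Aw2 = (132, 283, 485)
Ratio at component: 485 / 63 = 7.69841

λ ≈ 7.69841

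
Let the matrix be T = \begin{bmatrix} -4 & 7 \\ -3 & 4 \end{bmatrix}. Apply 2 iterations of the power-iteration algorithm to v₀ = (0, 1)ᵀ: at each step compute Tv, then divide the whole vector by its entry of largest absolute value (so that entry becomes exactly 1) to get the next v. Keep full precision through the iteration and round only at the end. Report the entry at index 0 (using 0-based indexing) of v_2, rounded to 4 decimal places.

0.0000

Tv0 = (7.00000, 4.00000); divide by 7.00000 → v1 = (1.00000, 0.57143)
Tv1 = (0.00000, -0.71429); divide by -0.71429 → v2 = (0.00000, 1.00000)
Requested entry of v2: 0/-5 = 0.0000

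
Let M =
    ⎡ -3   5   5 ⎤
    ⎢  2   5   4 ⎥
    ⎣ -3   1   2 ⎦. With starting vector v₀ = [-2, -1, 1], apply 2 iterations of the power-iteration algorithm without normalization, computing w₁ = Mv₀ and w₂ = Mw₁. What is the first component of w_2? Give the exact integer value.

-8

w1 = Mv₀ = ((-3)·(-2) + 5·(-1) + 5·1; 2·(-2) + 5·(-1) + 4·1; (-3)·(-2) + 1·(-1) + 2·1) = (6, -5, 7)
w2 = Mw1 = ((-3)·6 + 5·(-5) + 5·7; 2·6 + 5·(-5) + 4·7; (-3)·6 + 1·(-5) + 2·7) = (-8, 15, -9)
The requested component of w2 is -8.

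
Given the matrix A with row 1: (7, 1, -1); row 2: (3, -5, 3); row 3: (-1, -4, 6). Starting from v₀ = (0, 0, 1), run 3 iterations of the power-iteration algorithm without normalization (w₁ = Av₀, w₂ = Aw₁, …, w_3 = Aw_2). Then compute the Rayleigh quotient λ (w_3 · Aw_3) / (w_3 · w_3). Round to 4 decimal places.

w1 = Av₀ = (7·0 + 1·0 + (-1)·1; 3·0 + (-5)·0 + 3·1; (-1)·0 + (-4)·0 + 6·1) = (-1, 3, 6)
w2 = Aw1 = (7·(-1) + 1·3 + (-1)·6; 3·(-1) + (-5)·3 + 3·6; (-1)·(-1) + (-4)·3 + 6·6) = (-10, 0, 25)
w3 = Aw2 = (-95, 45, 160)
Aw3 = (-780, -30, 875)
w3·Aw3 = (-95)·(-780) + 45·(-30) + 160·875 = 212750; w3·w3 = (-95)·(-95) + 45·45 + 160·160 = 36650
λ ≈ 212750/36650 = 5.8049

λ ≈ 5.8049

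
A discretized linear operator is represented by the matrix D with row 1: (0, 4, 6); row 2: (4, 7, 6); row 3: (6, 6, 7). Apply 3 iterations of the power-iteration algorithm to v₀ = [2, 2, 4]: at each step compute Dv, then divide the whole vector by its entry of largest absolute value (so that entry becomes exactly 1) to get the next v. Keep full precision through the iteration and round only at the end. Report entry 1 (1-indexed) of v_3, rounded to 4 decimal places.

Dv0 = (32.00000, 46.00000, 52.00000); divide by 52.00000 → v1 = (0.61538, 0.88462, 1.00000)
Dv1 = (9.53846, 14.65385, 16.00000); divide by 16.00000 → v2 = (0.59615, 0.91587, 1.00000)
Dv2 = (9.66346, 14.79567, 16.07212); divide by 16.07212 → v3 = (0.60126, 0.92058, 1.00000)
Requested entry of v3: 8040/13372 = 0.6013

0.6013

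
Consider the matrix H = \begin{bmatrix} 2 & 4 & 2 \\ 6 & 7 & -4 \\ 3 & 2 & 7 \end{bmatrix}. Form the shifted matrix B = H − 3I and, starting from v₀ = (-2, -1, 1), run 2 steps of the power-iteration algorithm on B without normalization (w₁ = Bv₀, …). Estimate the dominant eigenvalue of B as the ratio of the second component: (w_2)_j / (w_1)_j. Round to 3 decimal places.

3.200

B = H − 3I has rows (-1, 4, 2); (6, 4, -4); (3, 2, 4)
w1 = Bv₀ = ((-1)·(-2) + 4·(-1) + 2·1; 6·(-2) + 4·(-1) + (-4)·1; 3·(-2) + 2·(-1) + 4·1) = (0, -20, -4)
w2 = Bw1 = ((-1)·0 + 4·(-20) + 2·(-4); 6·0 + 4·(-20) + (-4)·(-4); 3·0 + 2·(-20) + 4·(-4)) = (-88, -64, -56)
Ratio: -64/-20 = 3.200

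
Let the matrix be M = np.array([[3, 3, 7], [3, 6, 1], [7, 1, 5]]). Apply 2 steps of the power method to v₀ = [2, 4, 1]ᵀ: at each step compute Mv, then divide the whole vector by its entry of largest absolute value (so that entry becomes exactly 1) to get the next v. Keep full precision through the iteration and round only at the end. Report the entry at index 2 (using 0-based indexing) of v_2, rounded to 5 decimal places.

Mv0 = (25.000000, 31.000000, 23.000000); divide by 31.000000 → v1 = (0.806452, 1.000000, 0.741935)
Mv1 = (10.612903, 9.161290, 10.354839); divide by 10.612903 → v2 = (1.000000, 0.863222, 0.975684)
Requested entry of v2: 321/329 = 0.97568

0.97568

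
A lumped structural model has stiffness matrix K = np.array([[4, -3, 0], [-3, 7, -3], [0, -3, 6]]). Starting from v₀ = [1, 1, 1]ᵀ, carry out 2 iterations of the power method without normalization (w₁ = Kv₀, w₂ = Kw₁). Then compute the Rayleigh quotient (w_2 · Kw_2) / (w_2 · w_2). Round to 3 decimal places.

λ ≈ 8.004

w1 = Kv₀ = (1, 1, 3)
w2 = Kw1 = (1, -5, 15)
Kw2 = (19, -83, 105)
w2·Kw2 = 1·19 + (-5)·(-83) + 15·105 = 2009; w2·w2 = 1·1 + (-5)·(-5) + 15·15 = 251
λ ≈ 2009/251 = 8.004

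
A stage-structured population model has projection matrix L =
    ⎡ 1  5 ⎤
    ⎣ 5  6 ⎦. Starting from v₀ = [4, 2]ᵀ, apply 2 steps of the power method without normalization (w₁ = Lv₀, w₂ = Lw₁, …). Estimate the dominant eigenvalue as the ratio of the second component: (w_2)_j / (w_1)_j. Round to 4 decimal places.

w1 = Lv₀ = (1·4 + 5·2; 5·4 + 6·2) = (14, 32)
w2 = Lw1 = (1·14 + 5·32; 5·14 + 6·32) = (174, 262)
Ratio at component: 262 / 32 = 8.1875

8.1875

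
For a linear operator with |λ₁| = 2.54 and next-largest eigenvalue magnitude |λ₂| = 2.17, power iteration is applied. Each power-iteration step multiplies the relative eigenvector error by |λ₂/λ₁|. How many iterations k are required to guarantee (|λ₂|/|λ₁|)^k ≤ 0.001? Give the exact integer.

|λ₂/λ₁| = 2.17/2.54 = 0.85433
Need k ≥ ln(0.001) / ln(0.85433) = -6.9078 / -0.1574 ≈ 43.876
Smallest integer k satisfying the bound: 44

44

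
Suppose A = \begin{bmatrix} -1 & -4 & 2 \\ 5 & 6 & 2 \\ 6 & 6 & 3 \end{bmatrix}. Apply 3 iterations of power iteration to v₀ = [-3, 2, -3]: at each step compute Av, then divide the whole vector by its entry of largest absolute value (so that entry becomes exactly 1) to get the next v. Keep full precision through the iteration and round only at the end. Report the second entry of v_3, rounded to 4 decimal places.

0.8794

Av0 = (-11.00000, -9.00000, -15.00000); divide by -15.00000 → v1 = (0.73333, 0.60000, 1.00000)
Av1 = (-1.13333, 9.26667, 11.00000); divide by 11.00000 → v2 = (-0.10303, 0.84242, 1.00000)
Av2 = (-1.26667, 6.53939, 7.43636); divide by 7.43636 → v3 = (-0.17033, 0.87938, 1.00000)
Requested entry of v3: -1079/-1227 = 0.8794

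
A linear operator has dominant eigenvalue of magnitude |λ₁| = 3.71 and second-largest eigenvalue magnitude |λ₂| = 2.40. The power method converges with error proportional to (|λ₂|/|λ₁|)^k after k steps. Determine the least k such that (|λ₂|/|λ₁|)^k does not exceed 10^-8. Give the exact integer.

43

|λ₂/λ₁| = 2.40/3.71 = 0.64690
Need k ≥ ln(10^-8) / ln(0.64690) = -18.4207 / -0.4356 ≈ 42.292
Smallest integer k satisfying the bound: 43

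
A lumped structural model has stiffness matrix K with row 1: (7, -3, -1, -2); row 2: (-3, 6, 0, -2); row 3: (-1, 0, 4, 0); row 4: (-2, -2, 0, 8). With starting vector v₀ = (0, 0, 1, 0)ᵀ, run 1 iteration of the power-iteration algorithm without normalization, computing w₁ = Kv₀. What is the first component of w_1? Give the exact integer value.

w1 = Kv₀ = (7·0 + (-3)·0 + (-1)·1 + (-2)·0; (-3)·0 + 6·0 + 0·1 + (-2)·0; (-1)·0 + 0·0 + 4·1 + 0·0; (-2)·0 + (-2)·0 + 0·1 + 8·0) = (-1, 0, 4, 0)
The requested component of w1 is -1.

-1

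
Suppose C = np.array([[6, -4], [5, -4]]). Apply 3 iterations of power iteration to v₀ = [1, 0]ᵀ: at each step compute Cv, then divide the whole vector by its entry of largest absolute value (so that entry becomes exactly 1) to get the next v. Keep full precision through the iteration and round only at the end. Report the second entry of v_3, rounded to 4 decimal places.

Cv0 = (6.00000, 5.00000); divide by 6.00000 → v1 = (1.00000, 0.83333)
Cv1 = (2.66667, 1.66667); divide by 2.66667 → v2 = (1.00000, 0.62500)
Cv2 = (3.50000, 2.50000); divide by 3.50000 → v3 = (1.00000, 0.71429)
Requested entry of v3: 40/56 = 0.7143

0.7143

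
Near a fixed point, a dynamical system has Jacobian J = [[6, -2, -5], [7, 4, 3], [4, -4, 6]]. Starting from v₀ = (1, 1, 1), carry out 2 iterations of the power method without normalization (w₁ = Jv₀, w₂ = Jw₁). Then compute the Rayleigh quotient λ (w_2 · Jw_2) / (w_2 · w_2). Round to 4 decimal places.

λ ≈ 2.6875

w1 = Jv₀ = (6·1 + (-2)·1 + (-5)·1; 7·1 + 4·1 + 3·1; 4·1 + (-4)·1 + 6·1) = (-1, 14, 6)
w2 = Jw1 = (6·(-1) + (-2)·14 + (-5)·6; 7·(-1) + 4·14 + 3·6; 4·(-1) + (-4)·14 + 6·6) = (-64, 67, -24)
Jw2 = (-398, -252, -668)
w2·Jw2 = (-64)·(-398) + 67·(-252) + (-24)·(-668) = 24620; w2·w2 = (-64)·(-64) + 67·67 + (-24)·(-24) = 9161
λ ≈ 24620/9161 = 2.6875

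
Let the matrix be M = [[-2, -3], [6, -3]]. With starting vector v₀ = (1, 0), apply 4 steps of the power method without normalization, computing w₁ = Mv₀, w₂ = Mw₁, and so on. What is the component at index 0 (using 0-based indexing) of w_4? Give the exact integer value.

-254

w1 = Mv₀ = ((-2)·1 + (-3)·0; 6·1 + (-3)·0) = (-2, 6)
w2 = Mw1 = ((-2)·(-2) + (-3)·6; 6·(-2) + (-3)·6) = (-14, -30)
w3 = Mw2 = (118, 6)
w4 = Mw3 = (-254, 690)
The requested component of w4 is -254.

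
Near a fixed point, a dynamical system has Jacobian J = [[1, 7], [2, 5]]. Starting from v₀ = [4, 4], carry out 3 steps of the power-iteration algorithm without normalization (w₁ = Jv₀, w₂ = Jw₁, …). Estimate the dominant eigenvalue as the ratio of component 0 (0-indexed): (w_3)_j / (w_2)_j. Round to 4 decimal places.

λ ≈ 7.2632

w1 = Jv₀ = (1·4 + 7·4; 2·4 + 5·4) = (32, 28)
w2 = Jw1 = (1·32 + 7·28; 2·32 + 5·28) = (228, 204)
w3 = Jw2 = (1656, 1476)
Ratio at component: 1656 / 228 = 7.2632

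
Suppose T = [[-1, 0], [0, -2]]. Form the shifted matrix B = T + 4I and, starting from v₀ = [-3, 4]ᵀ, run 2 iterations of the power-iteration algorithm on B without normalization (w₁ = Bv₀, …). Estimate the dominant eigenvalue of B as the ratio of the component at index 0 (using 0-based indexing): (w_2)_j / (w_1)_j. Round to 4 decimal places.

μ ≈ 3.0000

B = T + 4I has rows (3, 0); (0, 2)
w1 = Bv₀ = (-9, 8)
w2 = Bw1 = (-27, 16)
Ratio: -27/-9 = 3.0000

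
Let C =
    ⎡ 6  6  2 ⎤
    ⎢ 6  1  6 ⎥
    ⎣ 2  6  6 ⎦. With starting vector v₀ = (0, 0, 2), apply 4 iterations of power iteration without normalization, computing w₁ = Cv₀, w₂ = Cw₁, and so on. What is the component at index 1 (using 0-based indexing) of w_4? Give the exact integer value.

22572

w1 = Cv₀ = (6·0 + 6·0 + 2·2; 6·0 + 1·0 + 6·2; 2·0 + 6·0 + 6·2) = (4, 12, 12)
w2 = Cw1 = (6·4 + 6·12 + 2·12; 6·4 + 1·12 + 6·12; 2·4 + 6·12 + 6·12) = (120, 108, 152)
w3 = Cw2 = (1672, 1740, 1800)
w4 = Cw3 = (24072, 22572, 24584)
The requested component of w4 is 22572.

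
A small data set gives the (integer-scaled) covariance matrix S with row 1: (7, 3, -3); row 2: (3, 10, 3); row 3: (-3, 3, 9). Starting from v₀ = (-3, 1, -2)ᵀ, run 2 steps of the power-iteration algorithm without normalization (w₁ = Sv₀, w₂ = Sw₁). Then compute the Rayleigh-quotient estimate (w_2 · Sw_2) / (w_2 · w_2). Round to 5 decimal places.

11.85888

w1 = Sv₀ = (7·(-3) + 3·1 + (-3)·(-2); 3·(-3) + 10·1 + 3·(-2); (-3)·(-3) + 3·1 + 9·(-2)) = (-12, -5, -6)
w2 = Sw1 = (7·(-12) + 3·(-5) + (-3)·(-6); 3·(-12) + 10·(-5) + 3·(-6); (-3)·(-12) + 3·(-5) + 9·(-6)) = (-81, -104, -33)
Sw2 = (-780, -1382, -366)
w2·Sw2 = (-81)·(-780) + (-104)·(-1382) + (-33)·(-366) = 218986; w2·w2 = (-81)·(-81) + (-104)·(-104) + (-33)·(-33) = 18466
λ ≈ 218986/18466 = 11.85888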